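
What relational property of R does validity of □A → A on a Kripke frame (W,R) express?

reflexivity

Suppose □A→A is valid. At any x set V(A)={w : Rxw}. Then □A holds at x, so A holds at x, i.e. Rxx.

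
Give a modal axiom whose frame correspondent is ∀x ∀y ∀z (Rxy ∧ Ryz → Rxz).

□q → □□q

The condition is transitivity. The 4 schema □q → □□q defines it.
Suppose □q→□□q is valid. Take Rxy, Ryz and set V(q)={w : Rxw}. Then □q at x, so □□q at x, so □q at y, so q at z, i.e. Rxz.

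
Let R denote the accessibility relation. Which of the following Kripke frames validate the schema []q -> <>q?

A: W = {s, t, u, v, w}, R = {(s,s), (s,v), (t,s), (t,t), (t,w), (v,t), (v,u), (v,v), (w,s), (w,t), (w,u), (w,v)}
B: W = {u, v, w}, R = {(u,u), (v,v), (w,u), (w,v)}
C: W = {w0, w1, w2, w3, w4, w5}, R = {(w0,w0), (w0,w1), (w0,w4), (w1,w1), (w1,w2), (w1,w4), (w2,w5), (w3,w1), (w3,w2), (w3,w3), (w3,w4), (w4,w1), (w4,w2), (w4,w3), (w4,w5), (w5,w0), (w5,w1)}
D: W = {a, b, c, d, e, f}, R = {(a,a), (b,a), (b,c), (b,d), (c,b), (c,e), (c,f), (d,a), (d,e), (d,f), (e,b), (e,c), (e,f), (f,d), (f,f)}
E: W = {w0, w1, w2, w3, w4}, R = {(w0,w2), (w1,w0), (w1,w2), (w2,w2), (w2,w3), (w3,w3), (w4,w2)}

B, C, D, E

Frame correspondent (Sahlqvist): forall x exists y Rxy — i.e. seriality.
A: fails — world u has no successor.
B: ✓.
C: ✓.
D: ✓.
E: ✓.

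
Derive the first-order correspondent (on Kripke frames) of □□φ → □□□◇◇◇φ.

∀x ∀z (xR³z → ∃w (xR²w ∧ zR³w))

This is a Sahlqvist (Geach-type) schema ◇^0□^2φ → □^3◇^3φ.
First-order correspondent: ∀x ∀z (xR³z → ∃w (xR²w ∧ zR³w)).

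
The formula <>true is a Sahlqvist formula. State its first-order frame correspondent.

Seriality

This is a form of the D axiom.
It corresponds to seriality: forall x exists y Rxy.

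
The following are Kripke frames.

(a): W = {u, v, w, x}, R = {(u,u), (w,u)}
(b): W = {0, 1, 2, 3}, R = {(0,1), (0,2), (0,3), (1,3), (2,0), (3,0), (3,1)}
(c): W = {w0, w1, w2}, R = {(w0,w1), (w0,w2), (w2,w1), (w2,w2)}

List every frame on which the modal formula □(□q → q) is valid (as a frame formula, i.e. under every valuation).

This is the axiom for shift-reflexivity; its first-order frame correspondent is ∀x ∀y (Rxy → Ryy).
(a): condition met.
(b): fails — R02 but not R22.
(c): fails — Rw0w1 but not Rw1w1.

(a)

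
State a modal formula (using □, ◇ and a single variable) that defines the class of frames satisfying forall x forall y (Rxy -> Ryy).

□(□q → q)

This is shift-reflexivity; the standard corresponding axiom is T□: □(□q → q).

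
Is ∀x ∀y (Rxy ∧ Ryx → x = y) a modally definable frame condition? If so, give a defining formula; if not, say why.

Not definable by any modal formula

Modal frame validity is preserved under surjective bounded morphisms.
The 4-cycle (worlds w0,w1,w2,w3 with w0→w1→w2→w3→w0) is antisymmetric. Sending even-indexed worlds to • and odd-indexed worlds to ∘ is a surjective bounded morphism onto the two-world frame with •↔∘, which is not antisymmetric.
So the class is not modally definable.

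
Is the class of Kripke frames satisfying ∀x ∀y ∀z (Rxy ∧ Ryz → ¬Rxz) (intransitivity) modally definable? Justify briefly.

No — not modally definable

If a class were modally definable it would be closed under surjective bounded morphisms (Goldblatt–Thomason).
The 7-cycle (worlds a,b,c,d,e,f,g with a→b→c→d→e→f→g→a) is intransitive. Mapping every world to a single reflexive point • is a surjective bounded morphism; the reflexive point is not intransitive (R••∧R•• but R••).
So no modal formula (or set of formulas) defines exactly the intransitive frames.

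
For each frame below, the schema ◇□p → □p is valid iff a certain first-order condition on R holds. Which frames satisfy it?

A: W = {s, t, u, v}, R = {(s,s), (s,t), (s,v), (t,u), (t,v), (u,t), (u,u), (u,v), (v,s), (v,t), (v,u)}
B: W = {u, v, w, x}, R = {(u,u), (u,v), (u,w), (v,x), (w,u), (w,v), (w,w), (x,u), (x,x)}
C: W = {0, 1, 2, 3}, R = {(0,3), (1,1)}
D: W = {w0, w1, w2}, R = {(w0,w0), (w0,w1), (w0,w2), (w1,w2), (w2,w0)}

This is the axiom for the Euclidean property; its first-order frame correspondent is ∀x ∀y ∀z (Rxy ∧ Rxz → Ryz).
A: fails — Rsv and Rsv but not Rvv.
B: fails — Ruv and Ruv but not Rvv.
C: fails — R03 and R03 but not R33.
D: fails — Rw0w1 and Rw0w1 but not Rw1w1.

none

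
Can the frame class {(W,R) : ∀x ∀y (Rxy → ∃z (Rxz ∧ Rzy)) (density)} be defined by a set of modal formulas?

The condition is density. A defining modal formula is □□q → □q.

Definable; □□q → □q defines it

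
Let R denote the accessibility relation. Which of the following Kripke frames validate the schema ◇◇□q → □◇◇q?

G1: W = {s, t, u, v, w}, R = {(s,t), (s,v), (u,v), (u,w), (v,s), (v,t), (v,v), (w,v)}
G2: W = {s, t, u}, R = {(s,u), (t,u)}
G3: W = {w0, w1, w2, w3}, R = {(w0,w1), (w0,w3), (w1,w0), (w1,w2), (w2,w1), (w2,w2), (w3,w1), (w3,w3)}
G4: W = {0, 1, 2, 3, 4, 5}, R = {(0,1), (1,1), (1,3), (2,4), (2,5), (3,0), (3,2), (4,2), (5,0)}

This is the axiom for a generalized confluence (Geach) condition; its first-order frame correspondent is ∀x ∀y ∀z ((xR²y ∧ xRz) → ∃w (yRw ∧ zR²w)).
G1: fails — sR²s, sRt but no w* with sRw* and tR²w*.
G2: ✓.
G3: ✓.
G4: fails — 1R²2, 1R1 but no w with 2Rw and 1R²w.

G2, G3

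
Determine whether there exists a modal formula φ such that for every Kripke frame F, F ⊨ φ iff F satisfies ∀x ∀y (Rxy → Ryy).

Yes: it is shift-reflexivity, defined by the T□ schema □(□p → p).

Yes, by □(□p → p)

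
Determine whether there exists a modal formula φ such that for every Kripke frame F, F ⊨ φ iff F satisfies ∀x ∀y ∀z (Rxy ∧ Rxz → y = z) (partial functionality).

Yes, by ◇r → □r

Yes: it is partial functionality, defined by the CD schema ◇r → □r.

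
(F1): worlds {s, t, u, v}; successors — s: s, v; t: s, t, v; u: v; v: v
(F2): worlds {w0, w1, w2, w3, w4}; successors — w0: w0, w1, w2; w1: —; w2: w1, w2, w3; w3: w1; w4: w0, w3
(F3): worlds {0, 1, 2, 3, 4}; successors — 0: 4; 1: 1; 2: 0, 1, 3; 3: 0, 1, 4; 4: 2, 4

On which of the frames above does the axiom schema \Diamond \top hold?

The schema corresponds to seriality: \forall x \exists y Rxy.
(F1): satisfies the condition.
(F2): fails — world w1 has no successor.
(F3): satisfies the condition.
Valid on: (F1), (F3).

(F1), (F3)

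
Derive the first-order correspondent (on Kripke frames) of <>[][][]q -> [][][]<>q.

forall x forall y forall z ((xRy & x R^3 z) -> exists w (y R^3 w & zRw))

This is a Sahlqvist (Geach-type) schema ◇^1□^3q → □^3◇^1q.
Minimal-valuation argument: fix x; take any y with xR^1y and any z with xR^3z. Set V(q) to the set of worlds R-reachable from y in exactly 3 steps. Then □^3q holds at y, so the antecedent holds at x; validity forces ◇^1q at z, giving a w with zR^1w and yR^3w.
First-order correspondent: forall x forall y forall z ((xRy & x R^3 z) -> exists w (y R^3 w & zRw)).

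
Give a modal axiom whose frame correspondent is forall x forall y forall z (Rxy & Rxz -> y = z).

The condition is partial functionality. The CD schema ◇q → □q defines it.

◇q → □q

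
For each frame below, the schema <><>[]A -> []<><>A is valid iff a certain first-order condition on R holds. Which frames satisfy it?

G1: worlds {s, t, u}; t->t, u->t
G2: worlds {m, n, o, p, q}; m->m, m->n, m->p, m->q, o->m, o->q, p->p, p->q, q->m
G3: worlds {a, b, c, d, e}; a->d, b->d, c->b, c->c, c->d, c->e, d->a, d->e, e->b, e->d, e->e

G1

Frame correspondent (Sahlqvist): forall x forall y forall z ((x R^2 y & xRz) -> exists w (yRw & z R^2 w)) — i.e. a generalized confluence (Geach) condition.
G1: holds.
G2: fails — mR²m, mRn but no w with mRw and nR²w.
G3: fails — cR²a, cRb but no w with aRw and bR²w.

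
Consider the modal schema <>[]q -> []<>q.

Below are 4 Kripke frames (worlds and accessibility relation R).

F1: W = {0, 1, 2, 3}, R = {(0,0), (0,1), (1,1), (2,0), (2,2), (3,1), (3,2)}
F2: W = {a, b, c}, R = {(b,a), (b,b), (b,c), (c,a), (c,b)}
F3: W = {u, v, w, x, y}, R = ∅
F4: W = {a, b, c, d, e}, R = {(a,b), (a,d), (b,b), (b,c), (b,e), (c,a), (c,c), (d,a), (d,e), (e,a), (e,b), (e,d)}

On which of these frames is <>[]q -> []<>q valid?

Frame correspondent (Sahlqvist): forall x forall y forall z (Rxy & Rxz -> exists w (Ryw & Rzw)) — i.e. convergence.
F1: fails — R32 and R31 but 2 and 1 have no common successor.
F2: fails — Rbc and Rba but c and a have no common successor.
F3: condition met.
F4: fails — Rcc and Rca but c and a have no common successor.

F3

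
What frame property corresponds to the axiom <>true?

seriality: forall x exists y Rxy

◇⊤ holds at w iff w has a successor, so frame-validity of ◇⊤ is exactly seriality. Equivalently via □ψ → ◇ψ:
Suppose □ψ→◇ψ is valid. At any x set V(ψ)=W. Then □ψ at x, so ◇ψ at x, so x has a successor.
Conversely, on a frame with seriality the schema holds at every world under every valuation.
So the correspondent is seriality.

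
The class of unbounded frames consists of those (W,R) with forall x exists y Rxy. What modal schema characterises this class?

This is seriality; the standard corresponding axiom is D: □q → ◇q.
Suppose □q→◇q is valid. At any x set V(q)=W. Then □q at x, so ◇q at x, so x has a successor.

□q → ◇q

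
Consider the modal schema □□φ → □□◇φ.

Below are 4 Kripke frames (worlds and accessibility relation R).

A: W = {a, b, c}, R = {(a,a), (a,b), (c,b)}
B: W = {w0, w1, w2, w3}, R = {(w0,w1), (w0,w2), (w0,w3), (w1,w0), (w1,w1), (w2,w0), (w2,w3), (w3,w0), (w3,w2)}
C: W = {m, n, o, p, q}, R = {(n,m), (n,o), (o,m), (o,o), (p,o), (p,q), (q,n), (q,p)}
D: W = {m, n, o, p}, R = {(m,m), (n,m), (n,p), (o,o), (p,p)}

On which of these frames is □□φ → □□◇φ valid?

The schema corresponds to a generalized confluence (Geach) condition: ∀x ∀z (xR²z → ∃w (xR²w ∧ zRw)).
A: fails — aR²b but no w with aR²w and bRw.
B: satisfies the condition.
C: fails — nR²m but no w with nR²w and mRw.
D: satisfies the condition.
Valid on: B, D.

B, D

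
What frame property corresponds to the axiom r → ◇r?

This schema is equivalent to the T axiom □r → r.
It corresponds to reflexivity: ∀x Rxx.

reflexivity: ∀x Rxx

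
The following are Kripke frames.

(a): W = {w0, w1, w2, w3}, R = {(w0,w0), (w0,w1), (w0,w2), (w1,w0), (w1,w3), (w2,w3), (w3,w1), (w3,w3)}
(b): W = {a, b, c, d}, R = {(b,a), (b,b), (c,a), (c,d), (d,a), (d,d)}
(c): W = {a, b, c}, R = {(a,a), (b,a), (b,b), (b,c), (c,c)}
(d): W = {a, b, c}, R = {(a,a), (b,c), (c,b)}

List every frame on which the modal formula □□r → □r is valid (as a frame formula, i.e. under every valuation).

(a), (b), (c)

This is the axiom for density; its first-order frame correspondent is ∀x ∀y (Rxy → ∃z (Rxz ∧ Rzy)).
(a): ✓.
(b): ✓.
(c): ✓.
(d): fails — Rbc but no z with Rbz and Rzc.
Valid on: (a), (b), (c).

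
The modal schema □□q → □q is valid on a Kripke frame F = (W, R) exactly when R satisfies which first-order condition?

density: ∀x ∀y (Rxy → ∃z (Rxz ∧ Rzy))

Suppose □□q→□q is valid. Take Rxy and set V(q)={w : xR²w}. Then □□q at x, so □q at x, so q at y, i.e. ∃z(Rxz∧Rzy).
Conversely, any frame satisfying ∀x ∀y (Rxy → ∃z (Rxz ∧ Rzy)) validates the schema.
So the correspondent is density.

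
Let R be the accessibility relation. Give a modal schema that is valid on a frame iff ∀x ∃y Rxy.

This is seriality; the standard corresponding axiom is D: □s → ◇s.
Suppose □s→◇s is valid. At any x set V(s)=W. Then □s at x, so ◇s at x, so x has a successor.

□s → ◇s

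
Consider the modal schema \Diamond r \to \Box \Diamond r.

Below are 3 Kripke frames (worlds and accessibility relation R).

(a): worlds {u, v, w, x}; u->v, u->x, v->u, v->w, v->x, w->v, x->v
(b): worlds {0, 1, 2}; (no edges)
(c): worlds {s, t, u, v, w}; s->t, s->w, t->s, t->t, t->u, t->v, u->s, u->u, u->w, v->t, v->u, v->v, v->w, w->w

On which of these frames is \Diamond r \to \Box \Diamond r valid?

(b)

The schema corresponds to the Euclidean property: \forall x \forall y \forall z (Rxy \wedge Rxz \to Ryz).
(a): fails — Ruv and Ruv but not Rvv.
(b): satisfies the condition.
(c): fails — Rsw and Rst but not Rwt.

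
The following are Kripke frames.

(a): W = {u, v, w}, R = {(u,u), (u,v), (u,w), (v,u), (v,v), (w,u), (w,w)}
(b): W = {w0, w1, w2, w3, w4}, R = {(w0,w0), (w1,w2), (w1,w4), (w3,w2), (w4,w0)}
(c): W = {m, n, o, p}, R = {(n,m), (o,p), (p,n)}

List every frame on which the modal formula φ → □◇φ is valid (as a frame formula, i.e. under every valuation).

This is the axiom for symmetry; its first-order frame correspondent is ∀x ∀y (Rxy → Ryx).
(a): ✓.
(b): fails — Rw1w2 but not Rw2w1.
(c): fails — Rnm but not Rmn.

(a)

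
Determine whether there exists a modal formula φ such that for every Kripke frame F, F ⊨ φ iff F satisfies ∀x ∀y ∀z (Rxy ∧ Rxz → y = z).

Yes: it is partial functionality, defined by the CD schema ◇r → □r.
Suppose ◇r→□r is valid. Take Rxy, Rxz and set V(r)={y}. Then ◇r at x, so □r at x, so r at z, i.e. z=y.

Definable; ◇r → □r defines it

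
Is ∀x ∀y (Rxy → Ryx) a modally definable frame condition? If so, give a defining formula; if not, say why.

The condition is symmetry. A defining modal formula is r → □◇r.
Suppose r→□◇r is valid. Take Rxy and set V(r)={x}. Then r at x, so □◇r at x, so ◇r at y, so some z with Ryz has r; z=x, i.e. Ryx.

Yes — defined by r → □◇r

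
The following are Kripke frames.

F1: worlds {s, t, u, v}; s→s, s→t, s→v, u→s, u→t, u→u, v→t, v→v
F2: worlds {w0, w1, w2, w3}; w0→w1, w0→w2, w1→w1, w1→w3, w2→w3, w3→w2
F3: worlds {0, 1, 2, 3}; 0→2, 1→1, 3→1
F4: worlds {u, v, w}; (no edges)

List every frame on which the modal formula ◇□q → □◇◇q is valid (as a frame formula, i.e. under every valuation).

This is the axiom for a generalized confluence (Geach) condition; its first-order frame correspondent is ∀x ∀y ∀z ((xRy ∧ xRz) → ∃w (yRw ∧ zR²w)).
F1: fails — sRs, sRt but no w with sRw and tR²w.
F2: fails — w0Rw1, w0Rw2 but no w with w1Rw and w2R²w.
F3: fails — 0R2, 0R2 but no w with 2Rw and 2R²w.
F4: ✓.

F4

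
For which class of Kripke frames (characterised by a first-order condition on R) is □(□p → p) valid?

shift-reflexivity

Suppose □(□p→p) is valid. Take Rxy and set V(p)={w : Ryw}. Then at y, □p holds; since □(□p→p) at x, □p→p at y, so p at y, i.e. Ryy.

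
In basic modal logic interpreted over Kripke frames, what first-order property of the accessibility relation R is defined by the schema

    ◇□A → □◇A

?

Suppose ◇□A→□◇A is valid. Take Rxy, Rxz and set V(A)={w : Ryw}. Then □A at y so ◇□A at x, so □◇A at x, so ◇A at z, giving w with Rzw and Ryw.

convergence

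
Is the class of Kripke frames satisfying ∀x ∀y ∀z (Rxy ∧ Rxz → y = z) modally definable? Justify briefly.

The condition is partial functionality. A defining modal formula is ◇r → □r.
Suppose ◇r→□r is valid. Take Rxy, Rxz and set V(r)={y}. Then ◇r at x, so □r at x, so r at z, i.e. z=y.

Yes, by ◇r → □r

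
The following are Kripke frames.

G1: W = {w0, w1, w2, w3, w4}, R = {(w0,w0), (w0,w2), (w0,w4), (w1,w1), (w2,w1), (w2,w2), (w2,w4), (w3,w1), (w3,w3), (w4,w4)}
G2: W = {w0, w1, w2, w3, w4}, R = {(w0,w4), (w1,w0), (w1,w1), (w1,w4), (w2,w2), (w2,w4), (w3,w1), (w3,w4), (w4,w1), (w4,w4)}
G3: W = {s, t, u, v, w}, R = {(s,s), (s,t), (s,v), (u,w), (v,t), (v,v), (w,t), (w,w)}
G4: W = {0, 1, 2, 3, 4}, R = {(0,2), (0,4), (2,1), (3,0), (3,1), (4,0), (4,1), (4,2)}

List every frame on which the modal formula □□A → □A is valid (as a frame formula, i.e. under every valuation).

Frame correspondent (Sahlqvist): ∀x ∀y (Rxy → ∃z (Rxz ∧ Rzy)) — i.e. density.
G1: condition met.
G2: condition met.
G3: condition met.
G4: fails — R31 but no z with R3z and Rz1.
Valid on: G1, G2, G3.

G1, G2, G3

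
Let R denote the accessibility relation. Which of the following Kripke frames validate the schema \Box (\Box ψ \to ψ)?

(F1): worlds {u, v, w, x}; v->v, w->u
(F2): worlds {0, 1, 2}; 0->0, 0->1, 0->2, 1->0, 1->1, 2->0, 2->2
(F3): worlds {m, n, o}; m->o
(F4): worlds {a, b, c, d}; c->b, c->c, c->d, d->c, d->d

This is the axiom for shift-reflexivity; its first-order frame correspondent is \forall x \forall y (Rxy \to Ryy).
(F1): fails — Rwu but not Ruu.
(F2): satisfies the condition.
(F3): fails — Rmo but not Roo.
(F4): fails — Rcb but not Rbb.
Valid on: (F2).

(F2)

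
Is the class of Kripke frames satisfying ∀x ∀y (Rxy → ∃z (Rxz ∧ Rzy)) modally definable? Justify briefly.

Definable; □□r → □r defines it

The condition is density. A defining modal formula is □□r → □r.
Suppose □□r→□r is valid. Take Rxy and set V(r)={w : xR²w}. Then □□r at x, so □r at x, so r at y, i.e. ∃z(Rxz∧Rzy).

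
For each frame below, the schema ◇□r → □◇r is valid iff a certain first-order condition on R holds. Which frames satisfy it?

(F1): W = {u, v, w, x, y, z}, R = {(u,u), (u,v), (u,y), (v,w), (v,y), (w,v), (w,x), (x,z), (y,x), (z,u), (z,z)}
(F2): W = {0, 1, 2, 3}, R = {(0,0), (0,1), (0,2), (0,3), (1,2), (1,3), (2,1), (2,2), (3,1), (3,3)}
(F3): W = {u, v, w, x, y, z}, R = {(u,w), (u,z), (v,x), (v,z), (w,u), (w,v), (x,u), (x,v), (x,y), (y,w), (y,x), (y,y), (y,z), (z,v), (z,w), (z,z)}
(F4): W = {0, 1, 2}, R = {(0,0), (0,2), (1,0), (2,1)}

The schema corresponds to convergence: ∀x ∀y ∀z (Rxy ∧ Rxz → ∃w (Ryw ∧ Rzw)).
(F1): fails — Ruv and Ruy but v and y have no common successor.
(F2): holds.
(F3): fails — Ryw and Ryy but w and y have no common successor.
(F4): fails — R00 and R02 but 0 and 2 have no common successor.
Valid on: (F2).

(F2)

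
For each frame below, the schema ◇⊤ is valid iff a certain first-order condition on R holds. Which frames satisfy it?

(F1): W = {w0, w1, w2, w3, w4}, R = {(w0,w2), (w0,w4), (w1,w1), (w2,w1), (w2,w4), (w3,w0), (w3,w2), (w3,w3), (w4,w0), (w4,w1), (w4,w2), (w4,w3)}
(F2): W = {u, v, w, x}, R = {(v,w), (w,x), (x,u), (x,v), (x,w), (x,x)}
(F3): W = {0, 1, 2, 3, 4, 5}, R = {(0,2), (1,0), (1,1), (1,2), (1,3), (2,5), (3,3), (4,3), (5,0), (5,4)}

The schema corresponds to seriality: ∀x ∃y Rxy.
(F1): satisfies the condition.
(F2): fails — world u has no successor.
(F3): satisfies the condition.

(F1), (F3)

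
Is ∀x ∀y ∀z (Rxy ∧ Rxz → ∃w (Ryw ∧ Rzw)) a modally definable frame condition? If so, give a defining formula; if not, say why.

Yes, by ◇□q → □◇q

This is a Sahlqvist condition; the .2 axiom ◇□q → □◇q defines it.
Suppose ◇□q→□◇q is valid. Take Rxy, Rxz and set V(q)={w : Ryw}. Then □q at y so ◇□q at x, so □◇q at x, so ◇q at z, giving w with Rzw and Ryw.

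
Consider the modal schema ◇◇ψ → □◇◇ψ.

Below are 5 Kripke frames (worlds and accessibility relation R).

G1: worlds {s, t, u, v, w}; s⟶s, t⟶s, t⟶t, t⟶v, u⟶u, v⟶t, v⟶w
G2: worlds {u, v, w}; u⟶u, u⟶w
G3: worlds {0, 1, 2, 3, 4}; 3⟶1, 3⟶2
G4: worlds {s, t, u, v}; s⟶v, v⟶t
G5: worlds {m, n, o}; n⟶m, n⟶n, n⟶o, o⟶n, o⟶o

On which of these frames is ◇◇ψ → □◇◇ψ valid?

G3

This is the axiom for a generalized confluence (Geach) condition; its first-order frame correspondent is ∀x ∀y ∀z ((xR²y ∧ xRz) → ∃w (y = w ∧ zR²w)).
G1: fails — tR²t, tRs but no w* with t=w* and sR²w*.
G2: fails — uR²u, uRw but no t with u=t and wR²t.
G3: holds.
G4: fails — sR²t, sRv but no w with t=w and vR²w.
G5: fails — nR²m, nRm but no w with m=w and mR²w.
Valid on: G3.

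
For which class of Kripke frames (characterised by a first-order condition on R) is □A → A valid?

Suppose □A→A is valid. At any x set V(A)={w : Rxw}. Then □A holds at x, so A holds at x, i.e. Rxx.
Conversely, on a frame with reflexivity the schema holds at every world under every valuation.
Frame condition: ∀x Rxx.

Reflexivity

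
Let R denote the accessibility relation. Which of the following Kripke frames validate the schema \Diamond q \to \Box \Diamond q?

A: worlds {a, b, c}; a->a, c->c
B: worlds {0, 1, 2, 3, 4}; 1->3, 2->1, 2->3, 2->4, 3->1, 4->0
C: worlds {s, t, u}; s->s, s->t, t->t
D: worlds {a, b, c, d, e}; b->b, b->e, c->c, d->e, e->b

A

The schema corresponds to the Euclidean property: \forall x \forall y \forall z (Rxy \wedge Rxz \to Ryz).
A: ✓.
B: fails — R13 and R13 but not R33.
C: fails — Rst and Rss but not Rts.
D: fails — Rbe and Rbe but not Ree.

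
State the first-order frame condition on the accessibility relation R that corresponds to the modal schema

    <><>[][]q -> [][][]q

This is a Sahlqvist (Geach-type) schema ◇^2□^2q → □^3◇^0q.
Minimal-valuation argument: fix x; take any y with xR^2y and any z with xR^3z. Set V(q) to the set of worlds R-reachable from y in exactly 2 steps. Then □^2q holds at y, so the antecedent holds at x; validity forces ◇^0q at z, giving a w with zR^0w and yR^2w.
First-order correspondent: forall x forall y forall z ((x R^2 y & x R^3 z) -> exists w (y R^2 w & z = w)).

forall x forall y forall z ((x R^2 y & x R^3 z) -> exists w (y R^2 w & z = w))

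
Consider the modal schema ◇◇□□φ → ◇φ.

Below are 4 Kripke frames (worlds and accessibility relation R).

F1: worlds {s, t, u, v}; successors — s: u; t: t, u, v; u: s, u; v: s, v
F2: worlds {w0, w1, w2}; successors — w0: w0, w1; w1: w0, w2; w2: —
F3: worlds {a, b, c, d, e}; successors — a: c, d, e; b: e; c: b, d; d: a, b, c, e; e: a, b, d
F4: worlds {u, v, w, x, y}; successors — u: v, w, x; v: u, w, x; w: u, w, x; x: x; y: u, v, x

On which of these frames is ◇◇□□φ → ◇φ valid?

F1, F4

The schema corresponds to a generalized confluence (Geach) condition: ∀x ∀y (xR²y → ∃w (yR²w ∧ xRw)).
F1: condition met.
F2: fails — w0R²w2 but no w with w2R²w and w0Rw.
F3: fails — bR²b but no w with bR²w and bRw.
F4: condition met.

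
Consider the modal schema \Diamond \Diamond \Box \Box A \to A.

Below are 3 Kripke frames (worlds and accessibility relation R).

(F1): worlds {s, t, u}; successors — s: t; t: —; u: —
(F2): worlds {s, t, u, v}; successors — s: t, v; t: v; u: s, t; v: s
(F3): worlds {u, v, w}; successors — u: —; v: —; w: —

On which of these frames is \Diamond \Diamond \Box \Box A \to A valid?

The schema corresponds to a generalized confluence (Geach) condition: \forall x \forall y (x R^2 y \to \exists w (y R^2 w \wedge x = w)).
(F1): holds.
(F2): fails — sR²v but no w with vR²w and s=w.
(F3): holds.

(F1), (F3)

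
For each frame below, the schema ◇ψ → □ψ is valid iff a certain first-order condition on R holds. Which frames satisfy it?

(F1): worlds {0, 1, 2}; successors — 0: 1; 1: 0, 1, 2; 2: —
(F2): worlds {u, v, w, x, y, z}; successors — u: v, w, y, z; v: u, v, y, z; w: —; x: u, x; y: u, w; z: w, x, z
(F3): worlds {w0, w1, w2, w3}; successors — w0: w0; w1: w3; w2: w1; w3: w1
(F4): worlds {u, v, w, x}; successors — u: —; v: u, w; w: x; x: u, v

This is the axiom for partial functionality; its first-order frame correspondent is ∀x ∀y ∀z (Rxy ∧ Rxz → y = z).
(F1): fails — 1 sees both 0 and 1.
(F2): fails — u sees both v and w.
(F3): satisfies the condition.
(F4): fails — v sees both u and w.

(F3)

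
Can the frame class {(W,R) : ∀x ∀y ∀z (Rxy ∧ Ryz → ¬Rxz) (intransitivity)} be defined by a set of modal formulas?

Not modally definable

If a class were modally definable it would be closed under surjective bounded morphisms (Goldblatt–Thomason).
The 3-cycle (worlds w0,w1,w2 with w0→w1→w2→w0) is intransitive. Mapping every world to a single reflexive point • is a surjective bounded morphism; the reflexive point is not intransitive (R••∧R•• but R••).
Hence intransitivity is not modally definable.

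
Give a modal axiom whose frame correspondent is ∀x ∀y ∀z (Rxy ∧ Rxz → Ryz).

◇q → □◇q

This is the Euclidean property; the standard corresponding axiom is 5: ◇q → □◇q.
Suppose ◇q→□◇q is valid. Take Rxy, Rxz and set V(q)={y}. Then ◇q at x, so □◇q at x, so ◇q at z, so some w with Rzw has q; w=y, i.e. Rzy. By symmetry of the argument, Ryz.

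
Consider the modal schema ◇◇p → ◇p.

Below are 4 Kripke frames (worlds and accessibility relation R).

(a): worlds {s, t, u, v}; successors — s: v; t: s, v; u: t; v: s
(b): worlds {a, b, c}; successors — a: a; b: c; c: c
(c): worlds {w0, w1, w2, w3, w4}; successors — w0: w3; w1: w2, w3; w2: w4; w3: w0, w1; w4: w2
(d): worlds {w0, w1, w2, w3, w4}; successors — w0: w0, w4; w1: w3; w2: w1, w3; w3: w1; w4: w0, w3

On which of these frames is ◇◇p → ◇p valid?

Frame correspondent (Sahlqvist): ∀x ∀y ∀z (Rxy ∧ Ryz → Rxz) — i.e. transitivity.
(a): fails — Rut and Rtv but not Ruv.
(b): ✓.
(c): fails — Rw1w2 and Rw2w4 but not Rw1w4.
(d): fails — Rw0w4 and Rw4w3 but not Rw0w3.
Valid on: (b).

(b)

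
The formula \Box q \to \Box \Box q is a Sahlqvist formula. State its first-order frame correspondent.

Suppose □q→□□q is valid. Take Rxy, Ryz and set V(q)={w : Rxw}. Then □q at x, so □□q at x, so □q at y, so q at z, i.e. Rxz.

transitivity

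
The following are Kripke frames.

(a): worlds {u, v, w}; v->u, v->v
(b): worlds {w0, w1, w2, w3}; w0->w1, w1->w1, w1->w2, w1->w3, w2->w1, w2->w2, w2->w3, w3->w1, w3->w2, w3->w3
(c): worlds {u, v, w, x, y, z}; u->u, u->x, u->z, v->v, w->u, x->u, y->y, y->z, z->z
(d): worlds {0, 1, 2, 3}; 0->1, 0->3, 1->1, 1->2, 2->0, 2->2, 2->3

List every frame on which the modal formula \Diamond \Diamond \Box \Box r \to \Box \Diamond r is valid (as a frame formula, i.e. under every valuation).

Frame correspondent (Sahlqvist): \forall x \forall y \forall z ((x R^2 y \wedge xRz) \to \exists w (y R^2 w \wedge zRw)) — i.e. a generalized confluence (Geach) condition.
(a): fails — vR²u, vRu but no t with uR²t and uRt.
(b): holds.
(c): fails — uR²z, uRx but no t with zR²t and xRt.
(d): fails — 0R²1, 0R3 but no w with 1R²w and 3Rw.
Valid on: (b).

(b)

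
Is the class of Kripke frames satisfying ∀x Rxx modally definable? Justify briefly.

Yes — defined by □p → p

This is a Sahlqvist condition; the T axiom □p → p defines it.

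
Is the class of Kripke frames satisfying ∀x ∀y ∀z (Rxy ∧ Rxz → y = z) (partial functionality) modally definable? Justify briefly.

The condition is partial functionality. A defining modal formula is ◇r → □r.

Yes — defined by ◇r → □r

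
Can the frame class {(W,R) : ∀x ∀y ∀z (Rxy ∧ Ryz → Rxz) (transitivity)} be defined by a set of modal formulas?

This is a Sahlqvist condition; the 4 axiom □r → □□r defines it.
Suppose □r→□□r is valid. Take Rxy, Ryz and set V(r)={w : Rxw}. Then □r at x, so □□r at x, so □r at y, so r at z, i.e. Rxz.

Yes, by □r → □□r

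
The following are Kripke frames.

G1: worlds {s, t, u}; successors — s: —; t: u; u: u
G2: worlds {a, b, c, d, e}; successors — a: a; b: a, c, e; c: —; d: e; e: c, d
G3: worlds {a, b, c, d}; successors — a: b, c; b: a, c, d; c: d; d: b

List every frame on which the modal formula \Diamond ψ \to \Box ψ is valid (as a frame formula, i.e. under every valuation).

This is the axiom for partial functionality; its first-order frame correspondent is \forall x \forall y \forall z (Rxy \wedge Rxz \to y = z).
G1: condition met.
G2: fails — b sees both a and c.
G3: fails — a sees both b and c.

G1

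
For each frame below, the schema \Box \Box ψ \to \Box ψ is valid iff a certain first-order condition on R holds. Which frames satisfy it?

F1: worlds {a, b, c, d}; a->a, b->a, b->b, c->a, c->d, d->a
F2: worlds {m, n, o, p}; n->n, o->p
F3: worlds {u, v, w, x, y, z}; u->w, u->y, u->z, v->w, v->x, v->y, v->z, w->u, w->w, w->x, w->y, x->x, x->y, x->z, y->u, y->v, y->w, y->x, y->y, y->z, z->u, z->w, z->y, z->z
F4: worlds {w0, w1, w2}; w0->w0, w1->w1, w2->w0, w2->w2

Frame correspondent (Sahlqvist): \forall x \forall y (Rxy \to \exists z (Rxz \wedge Rzy)) — i.e. density.
F1: fails — Rcd but no z with Rcz and Rzd.
F2: fails — Rop but no z with Roz and Rzp.
F3: holds.
F4: holds.
Valid on: F3, F4.

F3, F4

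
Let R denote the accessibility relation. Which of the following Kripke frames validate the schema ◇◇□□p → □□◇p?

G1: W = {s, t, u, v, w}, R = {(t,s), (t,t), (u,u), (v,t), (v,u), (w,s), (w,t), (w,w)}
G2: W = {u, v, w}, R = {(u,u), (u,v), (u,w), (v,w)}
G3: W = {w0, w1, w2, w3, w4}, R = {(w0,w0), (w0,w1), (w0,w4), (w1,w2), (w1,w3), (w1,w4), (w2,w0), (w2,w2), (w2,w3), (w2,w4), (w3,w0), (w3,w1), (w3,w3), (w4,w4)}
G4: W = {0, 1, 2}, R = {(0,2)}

G4

This is the axiom for a generalized confluence (Geach) condition; its first-order frame correspondent is ∀x ∀y ∀z ((xR²y ∧ xR²z) → ∃w (yR²w ∧ zRw)).
G1: fails — tR²s, tR²s but no w* with sR²w* and sRw*.
G2: fails — uR²u, uR²w but no t with uR²t and wRt.
G3: fails — w0R²w4, w0R²w3 but no w with w4R²w and w3Rw.
G4: holds.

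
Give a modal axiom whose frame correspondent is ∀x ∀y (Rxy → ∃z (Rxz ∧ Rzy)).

□□r → □r

This is density; the standard corresponding axiom is C4: □□r → □r.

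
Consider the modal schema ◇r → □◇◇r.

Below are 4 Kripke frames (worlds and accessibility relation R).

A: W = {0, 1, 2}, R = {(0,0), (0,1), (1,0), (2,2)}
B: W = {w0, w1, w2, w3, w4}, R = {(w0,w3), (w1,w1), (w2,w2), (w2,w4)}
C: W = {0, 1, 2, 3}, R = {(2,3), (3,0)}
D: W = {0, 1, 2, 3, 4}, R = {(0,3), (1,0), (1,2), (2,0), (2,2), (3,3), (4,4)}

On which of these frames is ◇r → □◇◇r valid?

The schema corresponds to a generalized confluence (Geach) condition: ∀x ∀y ∀z ((xRy ∧ xRz) → ∃w (y = w ∧ zR²w)).
A: condition met.
B: fails — w0Rw3, w0Rw3 but no w with w3=w and w3R²w.
C: fails — 2R3, 2R3 but no w with 3=w and 3R²w.
D: fails — 1R0, 1R0 but no w with 0=w and 0R²w.

A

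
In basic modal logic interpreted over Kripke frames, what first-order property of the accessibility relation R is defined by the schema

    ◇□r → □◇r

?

This is the .2 axiom.
It corresponds to convergence: ∀x ∀y ∀z (Rxy ∧ Rxz → ∃w (Ryw ∧ Rzw)).

convergence: ∀x ∀y ∀z (Rxy ∧ Rxz → ∃w (Ryw ∧ Rzw))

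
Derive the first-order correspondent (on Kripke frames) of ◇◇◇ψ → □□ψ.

This is a Sahlqvist (Geach-type) schema ◇^3□^0ψ → □^2◇^0ψ.
First-order correspondent: ∀x ∀y ∀z ((xR³y ∧ xR²z) → ∃w (y = w ∧ z = w)).

∀x ∀y ∀z ((xR³y ∧ xR²z) → ∃w (y = w ∧ z = w))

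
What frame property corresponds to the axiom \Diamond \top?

◇⊤ holds at w iff w has a successor, so frame-validity of ◇⊤ is exactly seriality. Equivalently via □A → ◇A:
Suppose □A→◇A is valid. At any x set V(A)=W. Then □A at x, so ◇A at x, so x has a successor.

Seriality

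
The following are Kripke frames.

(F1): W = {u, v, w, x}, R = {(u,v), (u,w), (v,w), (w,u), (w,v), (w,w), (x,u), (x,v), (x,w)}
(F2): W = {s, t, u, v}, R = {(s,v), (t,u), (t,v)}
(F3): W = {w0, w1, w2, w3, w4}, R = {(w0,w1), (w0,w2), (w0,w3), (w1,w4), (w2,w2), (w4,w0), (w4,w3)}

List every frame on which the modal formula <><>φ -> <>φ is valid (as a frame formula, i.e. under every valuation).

(F2)

Frame correspondent (Sahlqvist): forall x forall y forall z (Rxy & Ryz -> Rxz) — i.e. transitivity.
(F1): fails — Ruw and Rwu but not Ruu.
(F2): ✓.
(F3): fails — Rw4w0 and Rw0w1 but not Rw4w1.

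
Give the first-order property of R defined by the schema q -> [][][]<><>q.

forall x forall z (x R^3 z -> exists w (x = w & z R^2 w))

This is a Sahlqvist (Geach-type) schema ◇^0□^0q → □^3◇^2q.
Minimal-valuation argument: fix x; take any y with xR^0y and any z with xR^3z. Set V(q) to the set of worlds R-reachable from y in exactly 0 steps. Then □^0q holds at y, so the antecedent holds at x; validity forces ◇^2q at z, giving a w with zR^2w and yR^0w.
First-order correspondent: forall x forall z (x R^3 z -> exists w (x = w & z R^2 w)).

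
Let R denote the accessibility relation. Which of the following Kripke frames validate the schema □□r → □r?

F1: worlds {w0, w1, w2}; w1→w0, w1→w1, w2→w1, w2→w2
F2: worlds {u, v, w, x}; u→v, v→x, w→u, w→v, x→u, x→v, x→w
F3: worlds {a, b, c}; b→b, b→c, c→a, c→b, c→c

This is the axiom for density; its first-order frame correspondent is ∀x ∀y (Rxy → ∃z (Rxz ∧ Rzy)).
F1: ✓.
F2: fails — Ruv but no z with Ruz and Rzv.
F3: ✓.

F1, F3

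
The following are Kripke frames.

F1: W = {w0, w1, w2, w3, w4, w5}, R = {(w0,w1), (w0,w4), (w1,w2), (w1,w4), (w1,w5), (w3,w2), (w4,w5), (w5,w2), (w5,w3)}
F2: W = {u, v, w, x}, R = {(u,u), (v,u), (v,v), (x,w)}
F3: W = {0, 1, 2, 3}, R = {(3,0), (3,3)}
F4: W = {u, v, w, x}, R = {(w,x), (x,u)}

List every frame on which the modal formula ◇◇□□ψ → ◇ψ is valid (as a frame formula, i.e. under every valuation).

The schema corresponds to a generalized confluence (Geach) condition: ∀x ∀y (xR²y → ∃w (yR²w ∧ xRw)).
F1: fails — w0R²w2 but no w with w2R²w and w0Rw.
F2: condition met.
F3: fails — 3R²0 but no w with 0R²w and 3Rw.
F4: fails — wR²u but no t with uR²t and wRt.

F2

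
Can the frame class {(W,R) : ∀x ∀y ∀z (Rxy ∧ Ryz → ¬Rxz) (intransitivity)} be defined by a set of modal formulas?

No

Modal frame validity is preserved under surjective bounded morphisms.
The 3-cycle (worlds w0,w1,w2 with w0→w1→w2→w0) is intransitive. Mapping every world to a single reflexive point • is a surjective bounded morphism; the reflexive point is not intransitive (R••∧R•• but R••).
So the class is not modally definable.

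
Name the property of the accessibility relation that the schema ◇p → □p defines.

Partial functionality

Suppose ◇p→□p is valid. Take Rxy, Rxz and set V(p)={y}. Then ◇p at x, so □p at x, so p at z, i.e. z=y.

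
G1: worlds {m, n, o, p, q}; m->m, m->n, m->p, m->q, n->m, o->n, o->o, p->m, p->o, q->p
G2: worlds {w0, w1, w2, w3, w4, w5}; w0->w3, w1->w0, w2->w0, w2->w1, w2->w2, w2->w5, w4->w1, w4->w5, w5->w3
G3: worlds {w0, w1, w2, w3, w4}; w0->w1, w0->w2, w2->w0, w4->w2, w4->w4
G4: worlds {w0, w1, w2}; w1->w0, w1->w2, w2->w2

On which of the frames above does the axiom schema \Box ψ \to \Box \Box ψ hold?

G4

The schema corresponds to transitivity: \forall x \forall y \forall z (Rxy \wedge Ryz \to Rxz).
G1: fails — Ron and Rnm but not Rom.
G2: fails — Rw1w0 and Rw0w3 but not Rw1w3.
G3: fails — Rw4w2 and Rw2w0 but not Rw4w0.
G4: ✓.
Valid on: G4.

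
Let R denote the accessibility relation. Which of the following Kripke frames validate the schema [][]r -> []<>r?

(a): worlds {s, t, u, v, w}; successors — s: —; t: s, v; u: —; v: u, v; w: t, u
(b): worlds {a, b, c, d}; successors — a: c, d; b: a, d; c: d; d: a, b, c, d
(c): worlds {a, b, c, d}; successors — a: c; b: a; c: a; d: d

Frame correspondent (Sahlqvist): forall x forall z (xRz -> exists w (x R^2 w & zRw)) — i.e. a generalized confluence (Geach) condition.
(a): fails — tRs but no w* with tR²w* and sRw*.
(b): satisfies the condition.
(c): satisfies the condition.
Valid on: (b), (c).

(b), (c)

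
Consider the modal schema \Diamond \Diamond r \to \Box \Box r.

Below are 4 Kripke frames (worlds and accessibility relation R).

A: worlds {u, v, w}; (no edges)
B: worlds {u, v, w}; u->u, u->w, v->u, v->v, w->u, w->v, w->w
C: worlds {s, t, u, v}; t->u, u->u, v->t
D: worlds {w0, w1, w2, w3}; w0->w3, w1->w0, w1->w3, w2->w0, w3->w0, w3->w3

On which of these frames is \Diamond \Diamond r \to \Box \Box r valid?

This is the axiom for a generalized confluence (Geach) condition; its first-order frame correspondent is \forall x \forall y \forall z ((x R^2 y \wedge x R^2 z) \to \exists w (y = w \wedge z = w)).
A: holds.
B: fails — uR²u, uR²v but u ≠ v.
C: holds.
D: fails — w0R²w0, w0R²w3 but w0 ≠ w3.

A, C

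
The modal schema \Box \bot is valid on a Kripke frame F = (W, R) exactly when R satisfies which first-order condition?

□⊥ is valid iff no world has any successor (otherwise □⊥ fails at any world with one).

Emptiness of R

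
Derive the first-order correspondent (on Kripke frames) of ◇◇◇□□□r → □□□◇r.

∀x ∀y ∀z ((xR³y ∧ xR³z) → ∃w (yR³w ∧ zRw))

This is a Sahlqvist (Geach-type) schema ◇^3□^3r → □^3◇^1r.
Minimal-valuation argument: fix x; take any y with xR^3y and any z with xR^3z. Set V(r) to the set of worlds R-reachable from y in exactly 3 steps. Then □^3r holds at y, so the antecedent holds at x; validity forces ◇^1r at z, giving a w with zR^1w and yR^3w.
First-order correspondent: ∀x ∀y ∀z ((xR³y ∧ xR³z) → ∃w (yR³w ∧ zRw)).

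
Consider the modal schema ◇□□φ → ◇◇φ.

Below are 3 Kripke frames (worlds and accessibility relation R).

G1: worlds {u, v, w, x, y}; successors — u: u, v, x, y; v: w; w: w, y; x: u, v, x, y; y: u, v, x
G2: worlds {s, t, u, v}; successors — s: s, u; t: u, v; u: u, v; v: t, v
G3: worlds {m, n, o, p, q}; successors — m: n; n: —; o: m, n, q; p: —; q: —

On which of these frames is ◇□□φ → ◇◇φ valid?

G1, G2

This is the axiom for a generalized confluence (Geach) condition; its first-order frame correspondent is ∀x ∀y (xRy → ∃w (yR²w ∧ xR²w)).
G1: holds.
G2: holds.
G3: fails — mRn but no w with nR²w and mR²w.
Valid on: G1, G2.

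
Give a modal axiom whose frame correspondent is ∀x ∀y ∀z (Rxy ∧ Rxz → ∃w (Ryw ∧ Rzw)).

◇□ψ → □◇ψ

This is convergence; the standard corresponding axiom is .2: ◇□ψ → □◇ψ.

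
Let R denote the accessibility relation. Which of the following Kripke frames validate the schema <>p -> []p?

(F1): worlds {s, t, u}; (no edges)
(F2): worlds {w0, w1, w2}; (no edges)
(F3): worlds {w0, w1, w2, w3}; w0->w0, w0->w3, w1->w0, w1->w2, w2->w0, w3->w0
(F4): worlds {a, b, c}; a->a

(F1), (F2), (F4)

This is the axiom for partial functionality; its first-order frame correspondent is forall x forall y forall z (Rxy & Rxz -> y = z).
(F1): satisfies the condition.
(F2): satisfies the condition.
(F3): fails — w0 sees both w0 and w3.
(F4): satisfies the condition.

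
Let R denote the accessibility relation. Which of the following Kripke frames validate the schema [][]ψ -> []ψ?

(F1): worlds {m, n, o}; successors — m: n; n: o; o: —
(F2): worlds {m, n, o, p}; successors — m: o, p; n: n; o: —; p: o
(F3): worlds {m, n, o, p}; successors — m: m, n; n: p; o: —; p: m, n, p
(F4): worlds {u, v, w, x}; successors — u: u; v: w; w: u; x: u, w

(F3)

Frame correspondent (Sahlqvist): forall x forall y (Rxy -> exists z (Rxz & Rzy)) — i.e. density.
(F1): fails — Rno but no z with Rnz and Rzo.
(F2): fails — Rpo but no z with Rpz and Rzo.
(F3): ✓.
(F4): fails — Rxw but no z with Rxz and Rzw.
Valid on: (F3).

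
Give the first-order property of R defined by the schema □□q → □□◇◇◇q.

This is a Sahlqvist (Geach-type) schema ◇^0□^2q → □^2◇^3q.
Minimal-valuation argument: fix x; take any y with xR^0y and any z with xR^2z. Set V(q) to the set of worlds R-reachable from y in exactly 2 steps. Then □^2q holds at y, so the antecedent holds at x; validity forces ◇^3q at z, giving a w with zR^3w and yR^2w.
First-order correspondent: ∀x ∀z (xR²z → ∃w (xR²w ∧ zR³w)).

∀x ∀z (xR²z → ∃w (xR²w ∧ zR³w))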